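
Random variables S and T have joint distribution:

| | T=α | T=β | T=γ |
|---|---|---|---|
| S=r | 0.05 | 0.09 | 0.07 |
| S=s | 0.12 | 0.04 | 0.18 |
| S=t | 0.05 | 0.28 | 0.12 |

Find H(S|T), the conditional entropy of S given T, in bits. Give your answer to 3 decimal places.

Marginals: p(S) = (0.2100, 0.3400, 0.4500), p(T) = (0.2200, 0.4100, 0.3700).
H(S|T) = Σ p(T) · H(S|T=·).
  T=α: p=0.2200, H(S|T=α) = 1.4486
  T=β: p=0.4100, H(S|T=β) = 1.1835
  T=γ: p=0.3700, H(S|T=γ) = 1.4870
Weighted sum = 1.354 bits.

1.354 bits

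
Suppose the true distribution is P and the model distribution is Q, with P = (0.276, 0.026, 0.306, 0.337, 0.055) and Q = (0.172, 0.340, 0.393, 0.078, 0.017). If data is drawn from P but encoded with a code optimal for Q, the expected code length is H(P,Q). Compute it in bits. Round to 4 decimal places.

2.7173 bits

H(P,Q) = −Σ p·log₂ q.
  −0.276·log₂(0.172) = 0.70091
  −0.026·log₂(0.340) = 0.04047
  −0.306·log₂(0.393) = 0.41230
  −0.337·log₂(0.078) = 1.24029
  −0.055·log₂(0.017) = 0.32331
H(P,Q) = 2.7173 bits.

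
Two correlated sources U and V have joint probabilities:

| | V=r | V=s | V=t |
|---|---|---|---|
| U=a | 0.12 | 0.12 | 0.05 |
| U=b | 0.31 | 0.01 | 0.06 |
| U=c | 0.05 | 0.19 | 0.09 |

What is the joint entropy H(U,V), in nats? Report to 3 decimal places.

H(U,V) = −Σ p(x,y)·ln p(x,y) over all 9 cells.
  cell (a,r): −0.12·ln0.12 = 0.2544
  cell (a,s): −0.12·ln0.12 = 0.2544
  cell (a,t): −0.05·ln0.05 = 0.1498
  cell (b,r): −0.31·ln0.31 = 0.3631
  cell (b,s): −0.01·ln0.01 = 0.0461
  cell (b,t): −0.06·ln0.06 = 0.1688
  cell (c,r): −0.05·ln0.05 = 0.1498
  cell (c,s): −0.19·ln0.19 = 0.3155
  cell (c,t): −0.09·ln0.09 = 0.2167
Sum = 1.919 nats.

1.919 nats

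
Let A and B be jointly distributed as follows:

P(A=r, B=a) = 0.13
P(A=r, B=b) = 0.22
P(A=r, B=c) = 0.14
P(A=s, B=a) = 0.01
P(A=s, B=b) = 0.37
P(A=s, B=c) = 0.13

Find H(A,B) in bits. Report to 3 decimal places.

H(A,B) = −Σ p(x,y)·log₂ p(x,y) over all 6 cells.
  cell (r,a): −0.13·log₂0.13 = 0.3826
  cell (r,b): −0.22·log₂0.22 = 0.4806
  cell (r,c): −0.14·log₂0.14 = 0.3971
  cell (s,a): −0.01·log₂0.01 = 0.0664
  cell (s,b): −0.37·log₂0.37 = 0.5307
  cell (s,c): −0.13·log₂0.13 = 0.3826
Sum = 2.240 bits.

2.240 bits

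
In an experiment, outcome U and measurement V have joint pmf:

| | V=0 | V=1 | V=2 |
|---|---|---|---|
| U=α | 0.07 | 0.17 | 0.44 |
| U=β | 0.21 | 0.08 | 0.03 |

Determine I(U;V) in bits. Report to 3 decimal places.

0.290 bits

Marginals: p(U) = (0.6800, 0.3200), p(V) = (0.2800, 0.2500, 0.4700).
I(U;V) = H(U) + H(V) − H(U,V).
H(U) = 0.9044, H(V) = 1.5262, H(U,V) = 2.1404.
I(U;V) = 0.9044 + 1.5262 − 2.1404 = 0.290 bits.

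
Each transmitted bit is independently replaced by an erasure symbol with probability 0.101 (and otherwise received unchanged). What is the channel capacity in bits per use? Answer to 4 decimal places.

0.8990 bits

Binary erasure channel: capacity C = 1 − ε.
C = 1 − 0.101 = 0.8990 bits per channel use.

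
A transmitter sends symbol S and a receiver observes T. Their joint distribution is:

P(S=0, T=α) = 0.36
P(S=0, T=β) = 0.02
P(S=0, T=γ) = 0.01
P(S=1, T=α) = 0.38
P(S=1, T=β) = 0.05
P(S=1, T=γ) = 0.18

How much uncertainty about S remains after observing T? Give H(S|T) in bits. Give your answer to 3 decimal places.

0.857 bits

Marginals: p(S) = (0.3900, 0.6100), p(T) = (0.7400, 0.0700, 0.1900).
H(S|T) = Σ p(T) · H(S|T=·).
  T=α: p=0.7400, H(S|T=α) = 0.9995
  T=β: p=0.0700, H(S|T=β) = 0.8631
  T=γ: p=0.1900, H(S|T=γ) = 0.2975
Weighted sum = 0.857 bits.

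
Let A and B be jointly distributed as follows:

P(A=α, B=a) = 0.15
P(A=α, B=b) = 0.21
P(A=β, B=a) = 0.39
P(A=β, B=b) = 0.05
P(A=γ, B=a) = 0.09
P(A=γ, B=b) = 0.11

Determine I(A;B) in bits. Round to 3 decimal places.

0.175 bits

Marginals: p(A) = (0.3600, 0.4400, 0.2000), p(B) = (0.6300, 0.3700).
I(A;B) = H(A) + H(B) − H(A,B).
H(A) = 1.5161, H(B) = 0.9507, H(A,B) = 2.2922.
I(A;B) = 1.5161 + 0.9507 − 2.2922 = 0.175 bits.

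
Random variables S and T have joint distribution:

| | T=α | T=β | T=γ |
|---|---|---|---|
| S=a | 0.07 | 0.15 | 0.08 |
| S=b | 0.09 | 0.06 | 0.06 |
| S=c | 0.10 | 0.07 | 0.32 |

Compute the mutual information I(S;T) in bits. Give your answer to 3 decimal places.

Marginals: p(S) = (0.3000, 0.2100, 0.4900), p(T) = (0.2600, 0.2800, 0.4600).
I(S;T) = H(S) + H(T) − H(S,T).
H(S) = 1.4982, H(T) = 1.5348, H(S,T) = 2.8971.
I(S;T) = 1.4982 + 1.5348 − 2.8971 = 0.136 bits.

0.136 bits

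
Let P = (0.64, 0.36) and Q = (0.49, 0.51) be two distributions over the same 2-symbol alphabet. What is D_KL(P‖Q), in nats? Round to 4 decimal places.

0.0455 nats

D(P‖Q) = Σ p·ln(p/q).
  0.64·ln(0.64/0.49) = 0.17092
  0.36·ln(0.36/0.51) = -0.12539
D(P‖Q) = 0.0455 nats.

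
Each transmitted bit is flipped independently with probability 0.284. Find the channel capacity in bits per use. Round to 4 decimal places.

0.1392 bits

Binary symmetric channel: C = 1 − h₂(ε) where h₂ is the binary entropy function.
h₂(0.284) = −0.284·log₂0.284 − 0.716·log₂0.716 = 0.8608.
C = 1 − 0.8608 = 0.1392 bits per channel use.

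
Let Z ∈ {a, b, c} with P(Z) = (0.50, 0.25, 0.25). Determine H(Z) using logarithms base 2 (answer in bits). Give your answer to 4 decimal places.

1.5000 bits

H(Z) = −Σ p·log₂ p.
  −(0.50)·log₂(0.50) = 0.50000
  −(0.25)·log₂(0.25) = 0.50000
  −(0.25)·log₂(0.25) = 0.50000
Sum: 0.50000 + 0.50000 + 0.50000 = 1.5000 bits.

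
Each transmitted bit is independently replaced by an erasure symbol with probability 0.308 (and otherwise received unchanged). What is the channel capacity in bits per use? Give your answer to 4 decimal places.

Binary erasure channel: capacity C = 1 − ε.
C = 1 − 0.308 = 0.6920 bits per channel use.

0.6920 bits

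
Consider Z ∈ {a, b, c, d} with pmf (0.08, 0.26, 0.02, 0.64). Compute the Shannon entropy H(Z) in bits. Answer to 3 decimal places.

1.322 bits

H(Z) = −Σ p·log₂ p.
  −(0.08)·log₂(0.08) = 0.2915
  −(0.26)·log₂(0.26) = 0.5053
  −(0.02)·log₂(0.02) = 0.1129
  −(0.64)·log₂(0.64) = 0.4121
Sum: 0.2915 + 0.5053 + 0.1129 + 0.4121 = 1.322 bits.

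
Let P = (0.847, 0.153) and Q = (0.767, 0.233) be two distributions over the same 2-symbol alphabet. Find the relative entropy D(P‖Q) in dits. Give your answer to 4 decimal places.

0.0085 dits

D(P‖Q) = Σ p·log₁₀(p/q).
  0.847·log₁₀(0.847/0.767) = 0.03650
  0.153·log₁₀(0.153/0.233) = -0.02795
D(P‖Q) = 0.0085 dits.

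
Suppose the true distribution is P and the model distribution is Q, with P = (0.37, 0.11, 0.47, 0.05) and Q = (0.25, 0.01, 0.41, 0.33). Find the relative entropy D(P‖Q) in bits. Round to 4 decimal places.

0.5463 bits

D(P‖Q) = Σ p·log₂(p/q).
  0.37·log₂(0.37/0.25) = 0.20927
  0.11·log₂(0.11/0.01) = 0.38054
  0.47·log₂(0.47/0.41) = 0.09261
  0.05·log₂(0.05/0.33) = -0.13612
D(P‖Q) = 0.5463 bits.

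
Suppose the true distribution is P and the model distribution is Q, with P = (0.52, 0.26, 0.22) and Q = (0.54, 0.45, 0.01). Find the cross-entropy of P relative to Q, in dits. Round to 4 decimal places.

H(P,Q) = −Σ p·log₁₀ q.
  −0.52·log₁₀(0.54) = 0.13916
  −0.26·log₁₀(0.45) = 0.09016
  −0.22·log₁₀(0.01) = 0.44000
H(P,Q) = 0.6693 dits.

0.6693 dits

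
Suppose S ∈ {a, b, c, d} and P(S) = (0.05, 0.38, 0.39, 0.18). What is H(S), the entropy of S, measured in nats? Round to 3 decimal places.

1.193 nats

H(S) = −Σ p·ln p.
  −(0.05)·ln(0.05) = 0.1498
  −(0.38)·ln(0.38) = 0.3677
  −(0.39)·ln(0.39) = 0.3672
  −(0.18)·ln(0.18) = 0.3087
Sum: 0.1498 + 0.3677 + 0.3672 + 0.3087 = 1.193 nats.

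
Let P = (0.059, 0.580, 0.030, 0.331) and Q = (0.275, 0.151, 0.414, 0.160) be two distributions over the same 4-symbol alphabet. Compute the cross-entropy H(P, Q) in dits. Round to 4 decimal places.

H(P,Q) = −Σ p·log₁₀ q.
  −0.059·log₁₀(0.275) = 0.03308
  −0.580·log₁₀(0.151) = 0.47619
  −0.030·log₁₀(0.414) = 0.01149
  −0.331·log₁₀(0.160) = 0.26344
H(P,Q) = 0.7842 dits.

0.7842 dits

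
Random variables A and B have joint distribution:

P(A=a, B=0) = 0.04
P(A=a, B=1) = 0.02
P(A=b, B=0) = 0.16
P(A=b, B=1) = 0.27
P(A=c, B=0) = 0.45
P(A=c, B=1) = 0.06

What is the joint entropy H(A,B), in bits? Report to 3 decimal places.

1.994 bits

H(A,B) = −Σ p(x,y)·log₂ p(x,y) over all 6 cells.
  cell (a,0): −0.04·log₂0.04 = 0.1858
  cell (a,1): −0.02·log₂0.02 = 0.1129
  cell (b,0): −0.16·log₂0.16 = 0.4230
  cell (b,1): −0.27·log₂0.27 = 0.5100
  cell (c,0): −0.45·log₂0.45 = 0.5184
  cell (c,1): −0.06·log₂0.06 = 0.2435
Sum = 1.994 bits.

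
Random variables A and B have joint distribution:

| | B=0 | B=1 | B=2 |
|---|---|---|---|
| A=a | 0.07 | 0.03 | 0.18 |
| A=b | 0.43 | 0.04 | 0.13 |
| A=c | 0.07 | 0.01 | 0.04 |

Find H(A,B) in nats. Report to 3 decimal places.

1.718 nats

H(A,B) = −Σ p(x,y)·ln p(x,y) over all 9 cells.
  cell (a,0): −0.07·ln0.07 = 0.1861
  cell (a,1): −0.03·ln0.03 = 0.1052
  cell (a,2): −0.18·ln0.18 = 0.3087
  cell (b,0): −0.43·ln0.43 = 0.3629
  cell (b,1): −0.04·ln0.04 = 0.1288
  cell (b,2): −0.13·ln0.13 = 0.2652
  cell (c,0): −0.07·ln0.07 = 0.1861
  cell (c,1): −0.01·ln0.01 = 0.0461
  cell (c,2): −0.04·ln0.04 = 0.1288
Sum = 1.718 nats.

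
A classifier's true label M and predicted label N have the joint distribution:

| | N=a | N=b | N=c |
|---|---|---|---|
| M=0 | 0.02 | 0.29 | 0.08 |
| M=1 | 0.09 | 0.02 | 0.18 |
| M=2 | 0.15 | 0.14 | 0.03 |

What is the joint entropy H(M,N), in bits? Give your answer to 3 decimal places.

2.753 bits

H(M,N) = −Σ p(x,y)·log₂ p(x,y) over all 9 cells.
  cell (0,a): −0.02·log₂0.02 = 0.1129
  cell (0,b): −0.29·log₂0.29 = 0.5179
  cell (0,c): −0.08·log₂0.08 = 0.2915
  cell (1,a): −0.09·log₂0.09 = 0.3127
  cell (1,b): −0.02·log₂0.02 = 0.1129
  cell (1,c): −0.18·log₂0.18 = 0.4453
  cell (2,a): −0.15·log₂0.15 = 0.4105
  cell (2,b): −0.14·log₂0.14 = 0.3971
  cell (2,c): −0.03·log₂0.03 = 0.1518
Sum = 2.753 bits.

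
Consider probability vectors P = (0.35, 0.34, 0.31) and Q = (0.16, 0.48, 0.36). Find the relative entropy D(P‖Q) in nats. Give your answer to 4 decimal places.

D(P‖Q) = Σ p·ln(p/q).
  0.35·ln(0.35/0.16) = 0.27397
  0.34·ln(0.34/0.48) = -0.11725
  0.31·ln(0.31/0.36) = -0.04635
D(P‖Q) = 0.1104 nats.

0.1104 nats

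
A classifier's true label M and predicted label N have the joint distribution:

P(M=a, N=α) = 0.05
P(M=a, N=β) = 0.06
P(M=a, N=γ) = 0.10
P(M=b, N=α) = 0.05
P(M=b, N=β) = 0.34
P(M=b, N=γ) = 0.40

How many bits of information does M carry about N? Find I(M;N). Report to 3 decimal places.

Marginals: p(M) = (0.2100, 0.7900), p(N) = (0.1000, 0.4000, 0.5000).
I(M;N) = Σ p(x,y)·log₂[p(x,y)/(p(x)p(y))].
  (a,α): 0.05·log₂(2.3810) = 0.0626
  (a,β): 0.06·log₂(0.7143) = -0.0291
  (a,γ): 0.10·log₂(0.9524) = -0.0070
  (b,α): 0.05·log₂(0.6329) = -0.0330
  (b,β): 0.34·log₂(1.0759) = 0.0359
  (b,γ): 0.40·log₂(1.0127) = 0.0073
Sum = 0.037 bits.

0.037 bits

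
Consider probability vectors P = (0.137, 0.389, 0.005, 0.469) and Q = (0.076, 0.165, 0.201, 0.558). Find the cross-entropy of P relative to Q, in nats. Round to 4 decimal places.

H(P,Q) = −Σ p·ln q.
  −0.137·ln(0.076) = 0.35305
  −0.389·ln(0.165) = 0.70090
  −0.005·ln(0.201) = 0.00802
  −0.469·ln(0.558) = 0.27361
H(P,Q) = 1.3356 nats.

1.3356 nats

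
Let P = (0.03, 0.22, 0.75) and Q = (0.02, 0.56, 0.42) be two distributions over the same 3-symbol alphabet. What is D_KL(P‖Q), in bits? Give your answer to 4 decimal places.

0.3484 bits

D(P‖Q) = Σ p·log₂(p/q).
  0.03·log₂(0.03/0.02) = 0.01755
  0.22·log₂(0.22/0.56) = -0.29654
  0.75·log₂(0.75/0.42) = 0.62738
D(P‖Q) = 0.3484 bits.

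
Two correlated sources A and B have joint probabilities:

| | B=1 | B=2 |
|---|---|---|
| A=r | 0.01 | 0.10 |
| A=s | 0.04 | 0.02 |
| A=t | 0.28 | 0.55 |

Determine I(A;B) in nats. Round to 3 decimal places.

0.032 nats

Marginals: p(A) = (0.1100, 0.0600, 0.8300), p(B) = (0.3300, 0.6700).
I(A;B) = H(A) + H(B) − H(A,B).
H(A) = 0.5663, H(B) = 0.6342, H(A,B) = 1.1685.
I(A;B) = 0.5663 + 0.6342 − 1.1685 = 0.032 nats.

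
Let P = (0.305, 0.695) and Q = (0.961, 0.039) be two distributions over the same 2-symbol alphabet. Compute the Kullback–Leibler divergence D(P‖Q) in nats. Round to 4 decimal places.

D(P‖Q) = Σ p·ln(p/q).
  0.305·ln(0.305/0.961) = -0.35004
  0.695·ln(0.695/0.039) = 2.00184
D(P‖Q) = 1.6518 nats.

1.6518 nats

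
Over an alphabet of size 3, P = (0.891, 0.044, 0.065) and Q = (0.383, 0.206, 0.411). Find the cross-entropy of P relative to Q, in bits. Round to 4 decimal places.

H(P,Q) = −Σ p·log₂ q.
  −0.891·log₂(0.383) = 1.23366
  −0.044·log₂(0.206) = 0.10029
  −0.065·log₂(0.411) = 0.08338
H(P,Q) = 1.4173 bits.

1.4173 bits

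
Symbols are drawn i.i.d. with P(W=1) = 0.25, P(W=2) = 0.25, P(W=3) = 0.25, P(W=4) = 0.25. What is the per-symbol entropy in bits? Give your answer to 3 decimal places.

H(W) = −Σ p·log₂ p.
  −(0.25)·log₂(0.25) = 0.5000
  −(0.25)·log₂(0.25) = 0.5000
  −(0.25)·log₂(0.25) = 0.5000
  −(0.25)·log₂(0.25) = 0.5000
Sum: 0.5000 + 0.5000 + 0.5000 + 0.5000 = 2.000 bits.

2.000 bits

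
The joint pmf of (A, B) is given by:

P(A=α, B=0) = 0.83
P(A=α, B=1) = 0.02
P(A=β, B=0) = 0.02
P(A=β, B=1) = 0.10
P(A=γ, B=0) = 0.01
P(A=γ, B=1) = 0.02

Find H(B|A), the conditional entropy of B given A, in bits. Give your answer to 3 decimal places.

0.242 bits

Chain rule: H(B|A) = H(A,B) − H(A).
Marginals: p(A) = (0.8500, 0.1200, 0.0300), p(B) = (0.8600, 0.1400).
H(A,B) = 0.9604 bits; H(A) = 0.7181 bits.
H(B|A) = 0.9604 − 0.7181 = 0.242 bits.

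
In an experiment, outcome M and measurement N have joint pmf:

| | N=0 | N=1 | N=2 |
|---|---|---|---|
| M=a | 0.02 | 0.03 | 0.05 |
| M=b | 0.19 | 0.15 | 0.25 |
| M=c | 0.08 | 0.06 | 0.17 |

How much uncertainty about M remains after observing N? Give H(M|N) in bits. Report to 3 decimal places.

Marginals: p(M) = (0.1000, 0.5900, 0.3100), p(N) = (0.2900, 0.2400, 0.4700).
H(M|N) = Σ p(N) · H(M|N=·).
  N=0: p=0.2900, H(M|N=0) = 1.1783
  N=1: p=0.2400, H(M|N=1) = 1.2988
  N=2: p=0.4700, H(M|N=2) = 1.3590
Weighted sum = 1.292 bits.

1.292 bits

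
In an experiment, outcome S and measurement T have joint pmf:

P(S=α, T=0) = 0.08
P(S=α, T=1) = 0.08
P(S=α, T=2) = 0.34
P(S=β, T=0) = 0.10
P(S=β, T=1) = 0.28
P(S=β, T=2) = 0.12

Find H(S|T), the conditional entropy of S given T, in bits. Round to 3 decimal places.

0.834 bits

Chain rule: H(S|T) = H(S,T) − H(T).
Marginals: p(S) = (0.5000, 0.5000), p(T) = (0.1800, 0.3600, 0.4600).
H(S,T) = 2.3257 bits; H(T) = 1.4913 bits.
H(S|T) = 2.3257 − 1.4913 = 0.834 bits.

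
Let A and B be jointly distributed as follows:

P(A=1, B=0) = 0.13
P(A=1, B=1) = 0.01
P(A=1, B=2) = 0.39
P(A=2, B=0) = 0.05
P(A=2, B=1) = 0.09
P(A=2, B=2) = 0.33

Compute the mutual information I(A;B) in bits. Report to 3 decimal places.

Marginals: p(A) = (0.5300, 0.4700), p(B) = (0.1800, 0.1000, 0.7200).
I(A;B) = H(A) + H(B) − H(A,B).
H(A) = 0.9974, H(B) = 1.1187, H(A,B) = 2.0355.
I(A;B) = 0.9974 + 1.1187 − 2.0355 = 0.081 bits.

0.081 bits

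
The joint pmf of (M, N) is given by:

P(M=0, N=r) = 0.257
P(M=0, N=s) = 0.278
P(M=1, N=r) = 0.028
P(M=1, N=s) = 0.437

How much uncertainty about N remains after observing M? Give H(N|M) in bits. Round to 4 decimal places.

0.6871 bits

Marginals: p(M) = (0.5350, 0.4650), p(N) = (0.2850, 0.7150).
H(N|M) = Σ p(M) · H(N|M=·).
  M=0: p=0.5350, H(N|M=0) = 0.9989
  M=1: p=0.4650, H(N|M=1) = 0.3283
Weighted sum = 0.6871 bits.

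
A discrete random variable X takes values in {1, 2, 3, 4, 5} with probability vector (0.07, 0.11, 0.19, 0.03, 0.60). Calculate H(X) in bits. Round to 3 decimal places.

H(X) = −Σ p·log₂ p.
  −(0.07)·log₂(0.07) = 0.2686
  −(0.11)·log₂(0.11) = 0.3503
  −(0.19)·log₂(0.19) = 0.4552
  −(0.03)·log₂(0.03) = 0.1518
  −(0.60)·log₂(0.60) = 0.4422
Sum: 0.2686 + 0.3503 + 0.4552 + 0.1518 + 0.4422 = 1.668 bits.

1.668 bits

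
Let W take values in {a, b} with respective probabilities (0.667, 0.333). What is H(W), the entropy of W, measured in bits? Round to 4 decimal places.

0.9180 bits

H(W) = −Σ p·log₂ p.
  −(0.667)·log₂(0.667) = 0.38969
  −(0.333)·log₂(0.333) = 0.52827
Sum: 0.38969 + 0.52827 = 0.9180 bits.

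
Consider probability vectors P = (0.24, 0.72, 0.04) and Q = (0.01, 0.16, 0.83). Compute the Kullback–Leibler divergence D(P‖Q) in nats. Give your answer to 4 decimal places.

D(P‖Q) = Σ p·ln(p/q).
  0.24·ln(0.24/0.01) = 0.76273
  0.72·ln(0.72/0.16) = 1.08294
  0.04·ln(0.04/0.83) = -0.12130
D(P‖Q) = 1.7244 nats.

1.7244 nats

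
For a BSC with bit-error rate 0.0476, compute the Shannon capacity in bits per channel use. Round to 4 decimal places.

Binary symmetric channel: C = 1 − h₂(ε) where h₂ is the binary entropy function.
h₂(0.0476) = −0.0476·log₂0.0476 − 0.9524·log₂0.9524 = 0.2761.
C = 1 − 0.2761 = 0.7239 bits per channel use.

0.7239 bits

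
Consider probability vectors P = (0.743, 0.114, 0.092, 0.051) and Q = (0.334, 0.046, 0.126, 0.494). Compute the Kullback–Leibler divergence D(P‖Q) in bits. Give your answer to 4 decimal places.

D(P‖Q) = Σ p·log₂(p/q).
  0.743·log₂(0.743/0.334) = 0.85706
  0.114·log₂(0.114/0.046) = 0.14926
  0.092·log₂(0.092/0.126) = -0.04174
  0.051·log₂(0.051/0.494) = -0.16707
D(P‖Q) = 0.7975 bits.

0.7975 bits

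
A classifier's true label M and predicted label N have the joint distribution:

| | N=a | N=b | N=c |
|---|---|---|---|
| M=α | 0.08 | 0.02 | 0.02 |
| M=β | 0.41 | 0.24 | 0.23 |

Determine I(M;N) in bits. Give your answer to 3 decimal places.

Marginals: p(M) = (0.1200, 0.8800), p(N) = (0.4900, 0.2600, 0.2500).
I(M;N) = Σ p(x,y)·log₂[p(x,y)/(p(x)p(y))].
  (α,a): 0.08·log₂(1.3605) = 0.0355
  (α,b): 0.02·log₂(0.6410) = -0.0128
  (α,c): 0.02·log₂(0.6667) = -0.0117
  (β,a): 0.41·log₂(0.9508) = -0.0298
  (β,b): 0.24·log₂(1.0490) = 0.0165
  (β,c): 0.23·log₂(1.0455) = 0.0147
Sum = 0.012 bits.

0.012 bits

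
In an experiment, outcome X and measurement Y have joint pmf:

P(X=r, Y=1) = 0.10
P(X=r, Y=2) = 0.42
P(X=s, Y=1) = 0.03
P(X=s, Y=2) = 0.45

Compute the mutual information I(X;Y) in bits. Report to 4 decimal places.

0.0283 bits

Marginals: p(X) = (0.5200, 0.4800), p(Y) = (0.1300, 0.8700).
I(X;Y) = Σ p(x,y)·log₂[p(x,y)/(p(x)p(y))].
  (r,1): 0.10·log₂(1.4793) = 0.05649
  (r,2): 0.42·log₂(0.9284) = -0.04503
  (s,1): 0.03·log₂(0.4808) = -0.03170
  (s,2): 0.45·log₂(1.0776) = 0.04851
Sum = 0.0283 bits.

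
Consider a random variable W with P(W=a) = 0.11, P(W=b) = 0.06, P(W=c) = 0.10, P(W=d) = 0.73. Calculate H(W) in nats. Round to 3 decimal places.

H(W) = −Σ p·ln p.
  −(0.11)·ln(0.11) = 0.2428
  −(0.06)·ln(0.06) = 0.1688
  −(0.10)·ln(0.10) = 0.2303
  −(0.73)·ln(0.73) = 0.2297
Sum: 0.2428 + 0.1688 + 0.2303 + 0.2297 = 0.872 nats.

0.872 nats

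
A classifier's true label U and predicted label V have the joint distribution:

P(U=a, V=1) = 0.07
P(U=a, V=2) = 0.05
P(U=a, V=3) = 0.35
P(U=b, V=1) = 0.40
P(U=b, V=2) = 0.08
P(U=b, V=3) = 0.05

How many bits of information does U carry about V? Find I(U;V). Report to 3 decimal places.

Marginals: p(U) = (0.4700, 0.5300), p(V) = (0.4700, 0.1300, 0.4000).
I(U;V) = H(U) + H(V) − H(U,V).
H(U) = 0.9974, H(V) = 1.4234, H(U,V) = 2.0511.
I(U;V) = 0.9974 + 1.4234 − 2.0511 = 0.370 bits.

0.370 bits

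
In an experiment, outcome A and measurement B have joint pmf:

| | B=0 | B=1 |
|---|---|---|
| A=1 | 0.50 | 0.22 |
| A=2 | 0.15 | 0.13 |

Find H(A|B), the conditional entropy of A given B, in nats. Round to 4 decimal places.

Marginals: p(A) = (0.7200, 0.2800), p(B) = (0.6500, 0.3500).
H(A|B) = Σ p(B) · H(A|B=·).
  B=0: p=0.6500, H(A|B=0) = 0.5402
  B=1: p=0.3500, H(A|B=1) = 0.6597
Weighted sum = 0.5820 nats.

0.5820 nats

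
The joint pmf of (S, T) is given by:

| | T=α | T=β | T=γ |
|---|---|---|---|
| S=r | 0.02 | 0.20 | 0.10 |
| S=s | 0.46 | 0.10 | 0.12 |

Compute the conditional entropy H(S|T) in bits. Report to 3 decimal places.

0.614 bits

Marginals: p(S) = (0.3200, 0.6800), p(T) = (0.4800, 0.3000, 0.2200).
H(S|T) = Σ p(T) · H(S|T=·).
  T=α: p=0.4800, H(S|T=α) = 0.2499
  T=β: p=0.3000, H(S|T=β) = 0.9183
  T=γ: p=0.2200, H(S|T=γ) = 0.9940
Weighted sum = 0.614 bits.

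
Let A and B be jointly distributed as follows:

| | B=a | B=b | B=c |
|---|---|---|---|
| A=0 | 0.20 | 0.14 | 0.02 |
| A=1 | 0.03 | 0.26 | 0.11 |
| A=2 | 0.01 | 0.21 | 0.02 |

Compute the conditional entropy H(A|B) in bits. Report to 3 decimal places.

1.294 bits

Chain rule: H(A|B) = H(A,B) − H(B).
Marginals: p(A) = (0.3600, 0.4000, 0.2400), p(B) = (0.2400, 0.6100, 0.1500).
H(A,B) = 2.6339 bits; H(B) = 1.3397 bits.
H(A|B) = 2.6339 − 1.3397 = 1.294 bits.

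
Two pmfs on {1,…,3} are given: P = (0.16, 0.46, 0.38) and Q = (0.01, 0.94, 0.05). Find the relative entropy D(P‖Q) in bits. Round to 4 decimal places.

D(P‖Q) = Σ p·log₂(p/q).
  0.16·log₂(0.16/0.01) = 0.64000
  0.46·log₂(0.46/0.94) = -0.47427
  0.38·log₂(0.38/0.05) = 1.11188
D(P‖Q) = 1.2776 bits.

1.2776 bits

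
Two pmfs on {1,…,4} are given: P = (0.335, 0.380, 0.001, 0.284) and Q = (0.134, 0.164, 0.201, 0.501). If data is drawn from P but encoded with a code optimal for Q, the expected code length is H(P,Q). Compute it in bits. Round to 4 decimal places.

H(P,Q) = −Σ p·log₂ q.
  −0.335·log₂(0.134) = 0.97140
  −0.380·log₂(0.164) = 0.99113
  −0.001·log₂(0.201) = 0.00231
  −0.284·log₂(0.501) = 0.28318
H(P,Q) = 2.2480 bits.

2.2480 bits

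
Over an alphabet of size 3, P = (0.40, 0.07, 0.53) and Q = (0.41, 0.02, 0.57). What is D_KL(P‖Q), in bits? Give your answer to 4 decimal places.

0.0566 bits

D(P‖Q) = Σ p·log₂(p/q).
  0.40·log₂(0.40/0.41) = -0.01425
  0.07·log₂(0.07/0.02) = 0.12651
  0.53·log₂(0.53/0.57) = -0.05563
D(P‖Q) = 0.0566 bits.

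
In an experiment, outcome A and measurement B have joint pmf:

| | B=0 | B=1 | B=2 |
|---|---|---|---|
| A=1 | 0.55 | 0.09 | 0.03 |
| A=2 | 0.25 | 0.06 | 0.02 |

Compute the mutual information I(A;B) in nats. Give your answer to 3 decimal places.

Marginals: p(A) = (0.6700, 0.3300), p(B) = (0.8000, 0.1500, 0.0500).
I(A;B) = H(A) + H(B) − H(A,B).
H(A) = 0.6342, H(B) = 0.6129, H(A,B) = 1.2443.
I(A;B) = 0.6342 + 0.6129 − 1.2443 = 0.003 nats.

0.003 nats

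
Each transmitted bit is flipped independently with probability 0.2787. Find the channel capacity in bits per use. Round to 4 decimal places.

0.1463 bits

Binary symmetric channel: C = 1 − h₂(ε) where h₂ is the binary entropy function.
h₂(0.2787) = −0.2787·log₂0.2787 − 0.7213·log₂0.7213 = 0.8537.
C = 1 − 0.8537 = 0.1463 bits per channel use.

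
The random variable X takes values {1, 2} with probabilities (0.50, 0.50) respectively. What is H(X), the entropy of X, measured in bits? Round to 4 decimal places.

H(X) = −Σ p·log₂ p.
  −(0.50)·log₂(0.50) = 0.50000
  −(0.50)·log₂(0.50) = 0.50000
Sum: 0.50000 + 0.50000 = 1.0000 bits.

1.0000 bits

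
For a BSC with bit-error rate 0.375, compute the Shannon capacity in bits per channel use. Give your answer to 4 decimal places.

0.0456 bits

Binary symmetric channel: C = 1 − h₂(ε) where h₂ is the binary entropy function.
h₂(0.375) = −0.375·log₂0.375 − 0.625·log₂0.625 = 0.9544.
C = 1 − 0.9544 = 0.0456 bits per channel use.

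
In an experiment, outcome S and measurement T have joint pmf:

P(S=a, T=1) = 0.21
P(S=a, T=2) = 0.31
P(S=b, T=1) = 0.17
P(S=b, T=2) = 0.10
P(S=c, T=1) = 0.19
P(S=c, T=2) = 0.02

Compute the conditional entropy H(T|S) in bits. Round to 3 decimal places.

Chain rule: H(T|S) = H(S,T) − H(S).
Marginals: p(S) = (0.5200, 0.2700, 0.2100), p(T) = (0.5700, 0.4300).
H(S,T) = 2.3315 bits; H(S) = 1.4734 bits.
H(T|S) = 2.3315 − 1.4734 = 0.858 bits.

0.858 bits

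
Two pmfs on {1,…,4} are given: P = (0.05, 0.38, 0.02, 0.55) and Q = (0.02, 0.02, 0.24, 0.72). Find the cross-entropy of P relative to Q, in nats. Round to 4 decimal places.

H(P,Q) = −Σ p·ln q.
  −0.05·ln(0.02) = 0.19560
  −0.38·ln(0.02) = 1.48657
  −0.02·ln(0.24) = 0.02854
  −0.55·ln(0.72) = 0.18068
H(P,Q) = 1.8914 nats.

1.8914 nats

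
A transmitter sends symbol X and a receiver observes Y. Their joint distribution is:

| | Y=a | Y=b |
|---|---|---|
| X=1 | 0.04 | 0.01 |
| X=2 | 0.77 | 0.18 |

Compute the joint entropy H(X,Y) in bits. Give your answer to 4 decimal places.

0.9878 bits

H(X,Y) = −Σ p(x,y)·log₂ p(x,y) over all 4 cells.
  cell (1,a): −0.04·log₂0.04 = 0.18575
  cell (1,b): −0.01·log₂0.01 = 0.06644
  cell (2,a): −0.77·log₂0.77 = 0.29034
  cell (2,b): −0.18·log₂0.18 = 0.44531
Sum = 0.9878 bits.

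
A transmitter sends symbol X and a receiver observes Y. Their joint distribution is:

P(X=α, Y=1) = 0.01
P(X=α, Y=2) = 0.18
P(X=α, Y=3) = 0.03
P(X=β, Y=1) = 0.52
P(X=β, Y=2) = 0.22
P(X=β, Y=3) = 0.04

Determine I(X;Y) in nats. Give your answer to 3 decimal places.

0.154 nats

Marginals: p(X) = (0.2200, 0.7800), p(Y) = (0.5300, 0.4000, 0.0700).
I(X;Y) = Σ p(x,y)·ln[p(x,y)/(p(x)p(y))].
  (α,1): 0.01·ln(0.0858) = -0.0246
  (α,2): 0.18·ln(2.0455) = 0.1288
  (α,3): 0.03·ln(1.9481) = 0.0200
  (β,1): 0.52·ln(1.2579) = 0.1193
  (β,2): 0.22·ln(0.7051) = -0.0769
  (β,3): 0.04·ln(0.7326) = -0.0124
Sum = 0.154 nats.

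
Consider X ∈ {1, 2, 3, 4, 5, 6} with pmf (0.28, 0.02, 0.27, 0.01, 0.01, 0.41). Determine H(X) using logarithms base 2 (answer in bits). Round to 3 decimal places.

1.797 bits

H(X) = −Σ p·log₂ p.
  −(0.28)·log₂(0.28) = 0.5142
  −(0.02)·log₂(0.02) = 0.1129
  −(0.27)·log₂(0.27) = 0.5100
  −(0.01)·log₂(0.01) = 0.0664
  −(0.01)·log₂(0.01) = 0.0664
  −(0.41)·log₂(0.41) = 0.5274
Sum: 0.5142 + 0.1129 + 0.5100 + 0.0664 + 0.0664 + 0.5274 = 1.797 bits.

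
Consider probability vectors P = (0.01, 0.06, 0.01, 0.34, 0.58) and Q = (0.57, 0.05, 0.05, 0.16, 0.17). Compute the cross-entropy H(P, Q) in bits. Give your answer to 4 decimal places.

H(P,Q) = −Σ p·log₂ q.
  −0.01·log₂(0.57) = 0.00811
  −0.06·log₂(0.05) = 0.25932
  −0.01·log₂(0.05) = 0.04322
  −0.34·log₂(0.16) = 0.89891
  −0.58·log₂(0.17) = 1.48271
H(P,Q) = 2.6923 bits.

2.6923 bits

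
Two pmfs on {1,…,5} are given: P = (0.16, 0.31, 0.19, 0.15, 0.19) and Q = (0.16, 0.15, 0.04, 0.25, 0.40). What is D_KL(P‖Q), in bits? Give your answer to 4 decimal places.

D(P‖Q) = Σ p·log₂(p/q).
  0.16·log₂(0.16/0.16) = 0.00000
  0.31·log₂(0.31/0.15) = 0.32466
  0.19·log₂(0.19/0.04) = 0.42711
  0.15·log₂(0.15/0.25) = -0.11054
  0.19·log₂(0.19/0.40) = -0.20406
D(P‖Q) = 0.4372 bits.

0.4372 bits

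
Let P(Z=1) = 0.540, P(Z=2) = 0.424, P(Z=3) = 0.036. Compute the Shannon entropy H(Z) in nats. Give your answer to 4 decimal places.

0.8162 nats

H(Z) = −Σ p·ln p.
  −(0.540)·ln(0.540) = 0.33274
  −(0.424)·ln(0.424) = 0.36380
  −(0.036)·ln(0.036) = 0.11967
Sum: 0.33274 + 0.36380 + 0.11967 = 0.8162 nats.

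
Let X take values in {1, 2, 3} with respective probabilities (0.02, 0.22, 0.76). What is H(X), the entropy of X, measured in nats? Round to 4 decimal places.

H(X) = −Σ p·ln p.
  −(0.02)·ln(0.02) = 0.07824
  −(0.22)·ln(0.22) = 0.33311
  −(0.76)·ln(0.76) = 0.20857
Sum: 0.07824 + 0.33311 + 0.20857 = 0.6199 nats.

0.6199 nats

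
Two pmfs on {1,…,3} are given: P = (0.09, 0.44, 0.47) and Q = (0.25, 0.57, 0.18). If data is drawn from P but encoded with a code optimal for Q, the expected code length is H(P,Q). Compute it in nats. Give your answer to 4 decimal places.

1.1781 nats

H(P,Q) = −Σ p·ln q.
  −0.09·ln(0.25) = 0.12477
  −0.44·ln(0.57) = 0.24733
  −0.47·ln(0.18) = 0.80596
H(P,Q) = 1.1781 nats.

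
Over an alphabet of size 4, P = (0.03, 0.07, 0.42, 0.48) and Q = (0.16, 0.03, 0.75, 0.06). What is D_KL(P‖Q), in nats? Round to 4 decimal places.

D(P‖Q) = Σ p·ln(p/q).
  0.03·ln(0.03/0.16) = -0.05022
  0.07·ln(0.07/0.03) = 0.05931
  0.42·ln(0.42/0.75) = -0.24352
  0.48·ln(0.48/0.06) = 0.99813
D(P‖Q) = 0.7637 nats.

0.7637 nats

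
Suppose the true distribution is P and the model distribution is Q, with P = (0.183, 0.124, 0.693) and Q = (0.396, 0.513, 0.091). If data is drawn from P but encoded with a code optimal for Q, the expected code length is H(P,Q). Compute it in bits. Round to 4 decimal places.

H(P,Q) = −Σ p·log₂ q.
  −0.183·log₂(0.396) = 0.24457
  −0.124·log₂(0.513) = 0.11941
  −0.693·log₂(0.091) = 2.39639
H(P,Q) = 2.7604 bits.

2.7604 bits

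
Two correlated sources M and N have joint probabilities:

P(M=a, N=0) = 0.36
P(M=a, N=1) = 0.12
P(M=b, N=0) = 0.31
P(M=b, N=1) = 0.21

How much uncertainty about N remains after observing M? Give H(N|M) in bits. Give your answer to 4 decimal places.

Chain rule: H(N|M) = H(M,N) − H(M).
Marginals: p(M) = (0.4800, 0.5200), p(N) = (0.6700, 0.3300).
H(M,N) = 1.8943 bits; H(M) = 0.9988 bits.
H(N|M) = 1.8943 − 0.9988 = 0.8955 bits.

0.8955 bits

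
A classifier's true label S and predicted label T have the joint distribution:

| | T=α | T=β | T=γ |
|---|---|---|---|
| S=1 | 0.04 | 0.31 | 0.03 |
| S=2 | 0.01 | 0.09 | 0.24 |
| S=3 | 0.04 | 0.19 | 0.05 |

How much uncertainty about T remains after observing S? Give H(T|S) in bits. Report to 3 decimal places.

1.018 bits

Marginals: p(S) = (0.3800, 0.3400, 0.2800), p(T) = (0.0900, 0.5900, 0.3200).
H(T|S) = Σ p(S) · H(T|S=·).
  S=1: p=0.3800, H(T|S=1) = 0.8707
  S=2: p=0.3400, H(T|S=2) = 1.0119
  S=3: p=0.2800, H(T|S=3) = 1.2245
Weighted sum = 1.018 bits.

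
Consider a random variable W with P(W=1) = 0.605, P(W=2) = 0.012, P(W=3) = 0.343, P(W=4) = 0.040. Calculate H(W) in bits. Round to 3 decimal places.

1.230 bits

H(W) = −Σ p·log₂ p.
  −(0.605)·log₂(0.605) = 0.4386
  −(0.012)·log₂(0.012) = 0.0766
  −(0.343)·log₂(0.343) = 0.5295
  −(0.040)·log₂(0.040) = 0.1858
Sum: 0.4386 + 0.0766 + 0.5295 + 0.1858 = 1.230 bits.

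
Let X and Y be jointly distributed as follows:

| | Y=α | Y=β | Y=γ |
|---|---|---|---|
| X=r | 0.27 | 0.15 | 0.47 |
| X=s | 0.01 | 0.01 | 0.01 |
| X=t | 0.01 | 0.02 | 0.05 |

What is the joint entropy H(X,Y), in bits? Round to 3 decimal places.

H(X,Y) = −Σ p(x,y)·log₂ p(x,y) over all 9 cells.
  cell (r,α): −0.27·log₂0.27 = 0.5100
  cell (r,β): −0.15·log₂0.15 = 0.4105
  cell (r,γ): −0.47·log₂0.47 = 0.5120
  cell (s,α): −0.01·log₂0.01 = 0.0664
  cell (s,β): −0.01·log₂0.01 = 0.0664
  cell (s,γ): −0.01·log₂0.01 = 0.0664
  cell (t,α): −0.01·log₂0.01 = 0.0664
  cell (t,β): −0.02·log₂0.02 = 0.1129
  cell (t,γ): −0.05·log₂0.05 = 0.2161
Sum = 2.027 bits.

2.027 bits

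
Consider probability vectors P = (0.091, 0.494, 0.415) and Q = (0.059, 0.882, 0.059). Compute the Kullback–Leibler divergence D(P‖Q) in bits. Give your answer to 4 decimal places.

0.8117 bits

D(P‖Q) = Σ p·log₂(p/q).
  0.091·log₂(0.091/0.059) = 0.05689
  0.494·log₂(0.494/0.882) = -0.41312
  0.415·log₂(0.415/0.059) = 1.16794
D(P‖Q) = 0.8117 bits.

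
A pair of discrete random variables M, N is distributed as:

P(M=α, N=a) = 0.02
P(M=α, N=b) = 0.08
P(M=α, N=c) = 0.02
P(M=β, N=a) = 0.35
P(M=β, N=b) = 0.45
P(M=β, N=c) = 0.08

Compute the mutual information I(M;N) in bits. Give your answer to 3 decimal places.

0.020 bits

Marginals: p(M) = (0.1200, 0.8800), p(N) = (0.3700, 0.5300, 0.1000).
I(M;N) = Σ p(x,y)·log₂[p(x,y)/(p(x)p(y))].
  (α,a): 0.02·log₂(0.4505) = -0.0230
  (α,b): 0.08·log₂(1.2579) = 0.0265
  (α,c): 0.02·log₂(1.6667) = 0.0147
  (β,a): 0.35·log₂(1.0749) = 0.0365
  (β,b): 0.45·log₂(0.9648) = -0.0232
  (β,c): 0.08·log₂(0.9091) = -0.0110
Sum = 0.020 bits.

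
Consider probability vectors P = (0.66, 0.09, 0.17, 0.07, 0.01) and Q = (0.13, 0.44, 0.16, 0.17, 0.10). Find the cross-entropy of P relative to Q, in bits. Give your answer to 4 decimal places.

H(P,Q) = −Σ p·log₂ q.
  −0.66·log₂(0.13) = 1.94265
  −0.09·log₂(0.44) = 0.10660
  −0.17·log₂(0.16) = 0.44946
  −0.07·log₂(0.17) = 0.17895
  −0.01·log₂(0.10) = 0.03322
H(P,Q) = 2.7109 bits.

2.7109 bits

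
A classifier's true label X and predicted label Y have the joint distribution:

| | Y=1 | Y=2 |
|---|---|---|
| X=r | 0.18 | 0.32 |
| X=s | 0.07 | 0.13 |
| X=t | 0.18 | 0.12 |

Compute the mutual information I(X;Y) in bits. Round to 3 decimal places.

0.036 bits

Marginals: p(X) = (0.5000, 0.2000, 0.3000), p(Y) = (0.4300, 0.5700).
I(X;Y) = H(X) + H(Y) − H(X,Y).
H(X) = 1.4855, H(Y) = 0.9858, H(X,Y) = 2.4349.
I(X;Y) = 1.4855 + 0.9858 − 2.4349 = 0.036 bits.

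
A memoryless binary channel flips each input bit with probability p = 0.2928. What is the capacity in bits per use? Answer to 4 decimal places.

0.1277 bits

Binary symmetric channel: C = 1 − h₂(ε) where h₂ is the binary entropy function.
h₂(0.2928) = −0.2928·log₂0.2928 − 0.7072·log₂0.7072 = 0.8723.
C = 1 − 0.8723 = 0.1277 bits per channel use.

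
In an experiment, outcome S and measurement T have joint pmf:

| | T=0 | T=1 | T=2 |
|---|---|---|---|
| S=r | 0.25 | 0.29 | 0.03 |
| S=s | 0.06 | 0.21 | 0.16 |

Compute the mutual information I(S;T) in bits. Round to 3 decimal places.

Marginals: p(S) = (0.5700, 0.4300), p(T) = (0.3100, 0.5000, 0.1900).
I(S;T) = Σ p(x,y)·log₂[p(x,y)/(p(x)p(y))].
  (r,0): 0.25·log₂(1.4148) = 0.1252
  (r,1): 0.29·log₂(1.0175) = 0.0073
  (r,2): 0.03·log₂(0.2770) = -0.0556
  (s,0): 0.06·log₂(0.4501) = -0.0691
  (s,1): 0.21·log₂(0.9767) = -0.0071
  (s,2): 0.16·log₂(1.9584) = 0.1551
Sum = 0.156 bits.

0.156 bits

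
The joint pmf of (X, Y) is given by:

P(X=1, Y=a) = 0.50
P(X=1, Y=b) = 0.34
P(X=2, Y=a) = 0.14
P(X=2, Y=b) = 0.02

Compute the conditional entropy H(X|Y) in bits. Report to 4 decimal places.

Marginals: p(X) = (0.8400, 0.1600), p(Y) = (0.6400, 0.3600).
H(X|Y) = Σ p(Y) · H(X|Y=·).
  Y=a: p=0.6400, H(X|Y=a) = 0.7579
  Y=b: p=0.3600, H(X|Y=b) = 0.3095
Weighted sum = 0.5965 bits.

0.5965 bits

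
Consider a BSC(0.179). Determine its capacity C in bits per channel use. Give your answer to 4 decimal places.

0.3221 bits

Binary symmetric channel: C = 1 − h₂(ε) where h₂ is the binary entropy function.
h₂(0.179) = −0.179·log₂0.179 − 0.821·log₂0.821 = 0.6779.
C = 1 − 0.6779 = 0.3221 bits per channel use.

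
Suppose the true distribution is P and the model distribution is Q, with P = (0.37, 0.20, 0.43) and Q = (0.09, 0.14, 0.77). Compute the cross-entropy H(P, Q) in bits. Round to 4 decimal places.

2.0148 bits

H(P,Q) = −Σ p·log₂ q.
  −0.37·log₂(0.09) = 1.28535
  −0.20·log₂(0.14) = 0.56730
  −0.43·log₂(0.77) = 0.16214
H(P,Q) = 2.0148 bits.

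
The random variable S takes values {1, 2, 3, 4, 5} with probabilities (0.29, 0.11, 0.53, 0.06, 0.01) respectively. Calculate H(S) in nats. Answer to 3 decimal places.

H(S) = −Σ p·ln p.
  −(0.29)·ln(0.29) = 0.3590
  −(0.11)·ln(0.11) = 0.2428
  −(0.53)·ln(0.53) = 0.3365
  −(0.06)·ln(0.06) = 0.1688
  −(0.01)·ln(0.01) = 0.0461
Sum: 0.3590 + 0.2428 + 0.3365 + 0.1688 + 0.0461 = 1.153 nats.

1.153 nats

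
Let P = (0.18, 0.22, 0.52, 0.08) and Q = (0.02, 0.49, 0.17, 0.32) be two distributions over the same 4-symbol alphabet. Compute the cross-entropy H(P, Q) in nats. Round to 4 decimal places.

1.8737 nats

H(P,Q) = −Σ p·ln q.
  −0.18·ln(0.02) = 0.70416
  −0.22·ln(0.49) = 0.15694
  −0.52·ln(0.17) = 0.92142
  −0.08·ln(0.32) = 0.09115
H(P,Q) = 1.8737 nats.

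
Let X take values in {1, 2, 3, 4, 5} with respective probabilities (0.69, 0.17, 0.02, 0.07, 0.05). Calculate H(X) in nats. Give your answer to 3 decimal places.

0.971 nats

H(X) = −Σ p·ln p.
  −(0.69)·ln(0.69) = 0.2560
  −(0.17)·ln(0.17) = 0.3012
  −(0.02)·ln(0.02) = 0.0782
  −(0.07)·ln(0.07) = 0.1861
  −(0.05)·ln(0.05) = 0.1498
Sum: 0.2560 + 0.3012 + 0.0782 + 0.1861 + 0.1498 = 0.971 nats.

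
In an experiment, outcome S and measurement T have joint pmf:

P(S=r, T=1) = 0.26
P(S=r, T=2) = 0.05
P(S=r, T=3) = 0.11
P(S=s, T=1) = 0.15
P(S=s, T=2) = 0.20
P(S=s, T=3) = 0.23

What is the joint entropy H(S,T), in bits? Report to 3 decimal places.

2.434 bits

H(S,T) = −Σ p(x,y)·log₂ p(x,y) over all 6 cells.
  cell (r,1): −0.26·log₂0.26 = 0.5053
  cell (r,2): −0.05·log₂0.05 = 0.2161
  cell (r,3): −0.11·log₂0.11 = 0.3503
  cell (s,1): −0.15·log₂0.15 = 0.4105
  cell (s,2): −0.20·log₂0.20 = 0.4644
  cell (s,3): −0.23·log₂0.23 = 0.4877
Sum = 2.434 bits.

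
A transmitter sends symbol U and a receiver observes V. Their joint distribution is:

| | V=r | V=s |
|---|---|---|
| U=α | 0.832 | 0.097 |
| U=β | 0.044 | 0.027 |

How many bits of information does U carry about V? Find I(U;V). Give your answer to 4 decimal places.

Marginals: p(U) = (0.9290, 0.0710), p(V) = (0.8760, 0.1240).
I(U;V) = Σ p(x,y)·log₂[p(x,y)/(p(x)p(y))].
  (α,r): 0.832·log₂(1.0224) = 0.02654
  (α,s): 0.097·log₂(0.8420) = -0.02406
  (β,r): 0.044·log₂(0.7074) = -0.02197
  (β,s): 0.027·log₂(3.0668) = 0.04365
Sum = 0.0242 bits.

0.0242 bits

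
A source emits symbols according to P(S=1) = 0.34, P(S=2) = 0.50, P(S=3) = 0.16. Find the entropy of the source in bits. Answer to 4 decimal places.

H(S) = −Σ p·log₂ p.
  −(0.34)·log₂(0.34) = 0.52917
  −(0.50)·log₂(0.50) = 0.50000
  −(0.16)·log₂(0.16) = 0.42302
Sum: 0.52917 + 0.50000 + 0.42302 = 1.4522 bits.

1.4522 bits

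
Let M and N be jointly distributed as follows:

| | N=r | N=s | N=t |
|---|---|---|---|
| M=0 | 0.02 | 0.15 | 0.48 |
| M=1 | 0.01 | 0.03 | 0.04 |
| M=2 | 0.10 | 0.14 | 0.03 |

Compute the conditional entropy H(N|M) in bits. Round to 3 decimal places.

1.111 bits

Marginals: p(M) = (0.6500, 0.0800, 0.2700), p(N) = (0.1300, 0.3200, 0.5500).
H(N|M) = Σ p(M) · H(N|M=·).
  M=0: p=0.6500, H(N|M=0) = 0.9657
  M=1: p=0.0800, H(N|M=1) = 1.4056
  M=2: p=0.2700, H(N|M=2) = 1.3743
Weighted sum = 1.111 bits.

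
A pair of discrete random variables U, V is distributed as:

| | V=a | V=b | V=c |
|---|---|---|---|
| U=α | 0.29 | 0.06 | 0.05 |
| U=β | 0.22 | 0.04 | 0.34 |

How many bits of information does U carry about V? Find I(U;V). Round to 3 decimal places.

Marginals: p(U) = (0.4000, 0.6000), p(V) = (0.5100, 0.1000, 0.3900).
I(U;V) = Σ p(x,y)·log₂[p(x,y)/(p(x)p(y))].
  (α,a): 0.29·log₂(1.4216) = 0.1472
  (α,b): 0.06·log₂(1.5000) = 0.0351
  (α,c): 0.05·log₂(0.3205) = -0.0821
  (β,a): 0.22·log₂(0.7190) = -0.1047
  (β,b): 0.04·log₂(0.6667) = -0.0234
  (β,c): 0.34·log₂(1.4530) = 0.1833
Sum = 0.155 bits.

0.155 bits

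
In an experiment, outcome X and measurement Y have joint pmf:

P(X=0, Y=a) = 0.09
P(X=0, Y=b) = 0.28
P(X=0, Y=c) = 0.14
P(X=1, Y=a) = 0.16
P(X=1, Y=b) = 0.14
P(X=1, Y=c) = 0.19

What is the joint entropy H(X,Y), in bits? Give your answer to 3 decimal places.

2.499 bits

H(X,Y) = −Σ p(x,y)·log₂ p(x,y) over all 6 cells.
  cell (0,a): −0.09·log₂0.09 = 0.3127
  cell (0,b): −0.28·log₂0.28 = 0.5142
  cell (0,c): −0.14·log₂0.14 = 0.3971
  cell (1,a): −0.16·log₂0.16 = 0.4230
  cell (1,b): −0.14·log₂0.14 = 0.3971
  cell (1,c): −0.19·log₂0.19 = 0.4552
Sum = 2.499 bits.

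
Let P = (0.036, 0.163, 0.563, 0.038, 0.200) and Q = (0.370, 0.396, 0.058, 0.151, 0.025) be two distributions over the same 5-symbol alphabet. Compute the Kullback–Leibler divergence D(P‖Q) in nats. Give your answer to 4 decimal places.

1.4145 nats

D(P‖Q) = Σ p·ln(p/q).
  0.036·ln(0.036/0.370) = -0.08388
  0.163·ln(0.163/0.396) = -0.14469
  0.563·ln(0.563/0.058) = 1.27961
  0.038·ln(0.038/0.151) = -0.05243
  0.200·ln(0.200/0.025) = 0.41589
D(P‖Q) = 1.4145 nats.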